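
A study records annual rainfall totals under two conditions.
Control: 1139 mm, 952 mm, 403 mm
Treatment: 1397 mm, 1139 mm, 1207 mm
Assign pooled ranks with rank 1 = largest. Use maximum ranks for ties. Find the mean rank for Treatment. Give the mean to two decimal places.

2.33

Sorted (descending): 1397, 1207, 1139, 1139, 952, 403
The 2 values of 1139 occupy positions 3–4 → each gets rank 4.
Treatment values → pooled ranks: 1397→1, 1139→4, 1207→2
Mean rank = (1 + 4 + 2) / 3 = 2.33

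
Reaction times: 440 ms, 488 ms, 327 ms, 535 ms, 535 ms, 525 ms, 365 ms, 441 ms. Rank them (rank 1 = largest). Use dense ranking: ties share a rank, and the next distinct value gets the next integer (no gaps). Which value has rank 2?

525

Sorted (descending): 535, 535, 525, 488, 441, 440, 365, 327
The 2 values of 535 share dense rank 1.
Remaining distinct values take the next consecutive integers.
Rank 2 → value 525.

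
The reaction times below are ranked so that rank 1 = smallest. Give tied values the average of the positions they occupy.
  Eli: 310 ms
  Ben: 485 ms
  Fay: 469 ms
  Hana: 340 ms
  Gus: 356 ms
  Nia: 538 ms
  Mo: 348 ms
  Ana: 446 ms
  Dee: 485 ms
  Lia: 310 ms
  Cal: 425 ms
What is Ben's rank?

Sorted (ascending): 310, 310, 340, 348, 356, 425, 446, 469, 485, 485, 538
The 2 values of 310 occupy positions 1–2 → average rank (1+2)/2 = 1.5.
The 2 values of 485 occupy positions 9–10 → average rank (9+10)/2 = 9.5.
Ben has value 485 ms → rank 9.5.

9.5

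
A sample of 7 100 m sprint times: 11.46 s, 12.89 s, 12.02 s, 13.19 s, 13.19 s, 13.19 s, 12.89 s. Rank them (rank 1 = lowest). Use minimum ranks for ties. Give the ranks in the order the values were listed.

Sorted (ascending): 11.46, 12.02, 12.89, 12.89, 13.19, 13.19, 13.19
The 2 values of 12.89 occupy positions 3–4 → each gets rank 3.
The 3 values of 13.19 occupy positions 5–7 → each gets rank 5.

1, 3, 2, 5, 5, 5, 3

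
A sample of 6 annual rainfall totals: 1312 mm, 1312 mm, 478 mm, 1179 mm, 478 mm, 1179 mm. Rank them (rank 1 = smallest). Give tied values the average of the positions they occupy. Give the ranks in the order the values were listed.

Sorted (ascending): 478, 478, 1179, 1179, 1312, 1312
The 2 values of 478 occupy positions 1–2 → average rank (1+2)/2 = 1.5.
The 2 values of 1179 occupy positions 3–4 → average rank (3+4)/2 = 3.5.
The 2 values of 1312 occupy positions 5–6 → average rank (5+6)/2 = 5.5.

5.5, 5.5, 1.5, 3.5, 1.5, 3.5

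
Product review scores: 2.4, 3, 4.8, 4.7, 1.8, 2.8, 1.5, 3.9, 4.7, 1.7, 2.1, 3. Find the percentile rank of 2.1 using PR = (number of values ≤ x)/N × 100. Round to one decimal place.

N = 12.
Strictly below 2.1: 3. Equal to 2.1: 1.
PR = 4/12 × 100 = 33.3

33.3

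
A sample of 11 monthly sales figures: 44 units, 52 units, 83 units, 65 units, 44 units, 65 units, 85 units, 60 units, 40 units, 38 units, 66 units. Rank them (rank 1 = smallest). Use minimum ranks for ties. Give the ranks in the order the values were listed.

3, 5, 10, 7, 3, 7, 11, 6, 2, 1, 9

Sorted (ascending): 38, 40, 44, 44, 52, 60, 65, 65, 66, 83, 85
The 2 values of 44 occupy positions 3–4 → each gets rank 3.
The 2 values of 65 occupy positions 7–8 → each gets rank 7.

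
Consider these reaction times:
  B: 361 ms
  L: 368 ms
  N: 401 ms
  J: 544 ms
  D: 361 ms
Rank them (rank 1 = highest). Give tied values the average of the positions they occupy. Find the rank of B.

Sorted (descending): 544, 401, 368, 361, 361
The 2 values of 361 occupy positions 4–5 → average rank (4+5)/2 = 4.5.
B has value 361 ms → rank 4.5.

4.5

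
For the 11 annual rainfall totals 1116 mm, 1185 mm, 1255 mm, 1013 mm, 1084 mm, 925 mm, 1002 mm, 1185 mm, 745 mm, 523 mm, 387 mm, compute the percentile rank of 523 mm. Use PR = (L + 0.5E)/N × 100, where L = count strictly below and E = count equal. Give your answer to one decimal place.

13.6

N = 11.
Strictly below 523: 1. Equal to 523: 1.
PR = (1 + 0.5·1)/11 × 100 = 13.6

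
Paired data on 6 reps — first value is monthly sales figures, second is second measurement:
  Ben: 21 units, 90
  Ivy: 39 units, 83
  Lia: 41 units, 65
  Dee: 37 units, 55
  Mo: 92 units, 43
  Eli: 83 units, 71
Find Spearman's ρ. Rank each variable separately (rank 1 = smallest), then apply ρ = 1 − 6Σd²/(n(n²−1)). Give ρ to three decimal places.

-0.600

Ranks of variable 1: 1, 3, 4, 2, 6, 5
Ranks of variable 2: 6, 5, 3, 2, 1, 4
d = r₁ − r₂: -5, -2, 1, 0, 5, 1
d²: 25, 4, 1, 0, 25, 1; Σd² = 56
ρ = 1 − 6·56/(6·35) = 1 − 336/210 = -0.600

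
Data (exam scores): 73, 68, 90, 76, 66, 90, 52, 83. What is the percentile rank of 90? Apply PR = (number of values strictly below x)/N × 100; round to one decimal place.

75.0

N = 8.
Strictly below 90: 6. Equal to 90: 2.
PR = 6/8 × 100 = 75.0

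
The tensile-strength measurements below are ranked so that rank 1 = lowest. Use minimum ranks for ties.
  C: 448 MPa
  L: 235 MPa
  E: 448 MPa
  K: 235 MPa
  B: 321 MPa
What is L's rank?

Sorted (ascending): 235, 235, 321, 448, 448
The 2 values of 235 occupy positions 1–2 → each gets rank 1.
The 2 values of 448 occupy positions 4–5 → each gets rank 4.
L has value 235 MPa → rank 1.

1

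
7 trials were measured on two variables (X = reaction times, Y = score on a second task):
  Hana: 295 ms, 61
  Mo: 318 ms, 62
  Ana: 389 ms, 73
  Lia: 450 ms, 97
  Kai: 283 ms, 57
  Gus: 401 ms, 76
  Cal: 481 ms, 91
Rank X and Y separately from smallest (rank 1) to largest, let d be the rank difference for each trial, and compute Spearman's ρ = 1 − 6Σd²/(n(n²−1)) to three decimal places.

0.964

Ranks of variable 1: 2, 3, 4, 6, 1, 5, 7
Ranks of variable 2: 2, 3, 4, 7, 1, 5, 6
d = r₁ − r₂: 0, 0, 0, -1, 0, 0, 1
d²: 0, 0, 0, 1, 0, 0, 1; Σd² = 2
ρ = 1 − 6·2/(7·48) = 1 − 12/336 = 0.964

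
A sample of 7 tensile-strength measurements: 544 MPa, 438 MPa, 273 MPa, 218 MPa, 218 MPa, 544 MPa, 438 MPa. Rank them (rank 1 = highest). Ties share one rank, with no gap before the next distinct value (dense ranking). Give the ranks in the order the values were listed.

Sorted (descending): 544, 544, 438, 438, 273, 218, 218
The 2 values of 544 share dense rank 1.
The 2 values of 438 share dense rank 2.
The 2 values of 218 share dense rank 4.
Remaining distinct values take the next consecutive integers.

1, 2, 3, 4, 4, 1, 2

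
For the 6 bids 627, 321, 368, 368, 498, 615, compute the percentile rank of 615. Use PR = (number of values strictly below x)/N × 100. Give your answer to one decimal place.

66.7

N = 6.
Strictly below 615: 4. Equal to 615: 1.
PR = 4/6 × 100 = 66.7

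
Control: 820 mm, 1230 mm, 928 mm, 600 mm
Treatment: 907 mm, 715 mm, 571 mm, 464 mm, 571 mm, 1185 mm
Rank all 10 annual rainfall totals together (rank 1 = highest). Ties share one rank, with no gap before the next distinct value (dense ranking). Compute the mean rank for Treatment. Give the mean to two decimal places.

Sorted (descending): 1230, 1185, 928, 907, 820, 715, 600, 571, 571, 464
The 2 values of 571 share dense rank 8.
Remaining distinct values take the next consecutive integers.
Treatment values → pooled ranks: 907→4, 715→6, 571→8, 464→9, 571→8, 1185→2
Mean rank = (4 + 6 + 8 + 9 + 8 + 2) / 6 = 6.17

6.17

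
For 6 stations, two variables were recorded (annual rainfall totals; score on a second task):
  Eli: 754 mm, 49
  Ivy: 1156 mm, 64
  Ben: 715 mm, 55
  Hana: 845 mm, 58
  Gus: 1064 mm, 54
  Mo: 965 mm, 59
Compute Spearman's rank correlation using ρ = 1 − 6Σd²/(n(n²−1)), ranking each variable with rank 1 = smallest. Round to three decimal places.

0.543

Ranks of variable 1: 2, 6, 1, 3, 5, 4
Ranks of variable 2: 1, 6, 3, 4, 2, 5
d = r₁ − r₂: 1, 0, -2, -1, 3, -1
d²: 1, 0, 4, 1, 9, 1; Σd² = 16
ρ = 1 − 6·16/(6·35) = 1 − 96/210 = 0.543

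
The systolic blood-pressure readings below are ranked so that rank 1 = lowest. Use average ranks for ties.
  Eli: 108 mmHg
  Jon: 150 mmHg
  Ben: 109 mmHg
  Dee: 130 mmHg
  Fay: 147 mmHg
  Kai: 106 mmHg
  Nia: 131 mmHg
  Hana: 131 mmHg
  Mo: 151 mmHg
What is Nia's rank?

Sorted (ascending): 106, 108, 109, 130, 131, 131, 147, 150, 151
The 2 values of 131 occupy positions 5–6 → average rank (5+6)/2 = 5.5.
Nia has value 131 mmHg → rank 5.5.

5.5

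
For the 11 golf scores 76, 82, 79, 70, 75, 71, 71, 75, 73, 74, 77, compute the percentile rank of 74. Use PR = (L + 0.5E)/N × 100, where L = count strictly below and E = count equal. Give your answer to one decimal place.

N = 11.
Strictly below 74: 4. Equal to 74: 1.
PR = (4 + 0.5·1)/11 × 100 = 40.9

40.9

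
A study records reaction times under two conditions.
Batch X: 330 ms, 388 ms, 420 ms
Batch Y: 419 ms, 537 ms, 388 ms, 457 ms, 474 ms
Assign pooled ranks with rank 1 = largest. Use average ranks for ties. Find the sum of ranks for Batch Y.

Sorted (descending): 537, 474, 457, 420, 419, 388, 388, 330
The 2 values of 388 occupy positions 6–7 → average rank (6+7)/2 = 6.5.
Batch Y values → pooled ranks: 419→5, 537→1, 388→6.5, 457→3, 474→2
Rank sum = 5 + 1 + 6.5 + 3 + 2 = 17.5

17.5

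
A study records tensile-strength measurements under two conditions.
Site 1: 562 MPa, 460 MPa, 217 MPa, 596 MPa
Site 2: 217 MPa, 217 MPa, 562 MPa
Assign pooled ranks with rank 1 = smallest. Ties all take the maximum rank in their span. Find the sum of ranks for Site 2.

Sorted (ascending): 217, 217, 217, 460, 562, 562, 596
The 3 values of 217 occupy positions 1–3 → each gets rank 3.
The 2 values of 562 occupy positions 5–6 → each gets rank 6.
Site 2 values → pooled ranks: 217→3, 217→3, 562→6
Rank sum = 3 + 3 + 6 = 12

12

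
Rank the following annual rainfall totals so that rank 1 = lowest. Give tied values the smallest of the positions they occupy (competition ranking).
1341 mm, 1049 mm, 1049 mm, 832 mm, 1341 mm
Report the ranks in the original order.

4, 2, 2, 1, 4

Sorted (ascending): 832, 1049, 1049, 1341, 1341
The 2 values of 1049 occupy positions 2–3 → each gets rank 2.
The 2 values of 1341 occupy positions 4–5 → each gets rank 4.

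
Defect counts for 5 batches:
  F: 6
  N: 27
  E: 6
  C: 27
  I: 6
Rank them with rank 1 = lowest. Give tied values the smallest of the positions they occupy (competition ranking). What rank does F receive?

Sorted (ascending): 6, 6, 6, 27, 27
The 3 values of 6 occupy positions 1–3 → each gets rank 1.
The 2 values of 27 occupy positions 4–5 → each gets rank 4.
F has value 6 → rank 1.

1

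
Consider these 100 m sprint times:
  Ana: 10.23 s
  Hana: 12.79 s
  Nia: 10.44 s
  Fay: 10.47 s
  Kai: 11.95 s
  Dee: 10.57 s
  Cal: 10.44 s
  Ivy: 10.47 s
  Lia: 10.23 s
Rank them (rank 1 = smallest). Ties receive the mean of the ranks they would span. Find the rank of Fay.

5.5

Sorted (ascending): 10.23, 10.23, 10.44, 10.44, 10.47, 10.47, 10.57, 11.95, 12.79
The 2 values of 10.23 occupy positions 1–2 → average rank (1+2)/2 = 1.5.
The 2 values of 10.44 occupy positions 3–4 → average rank (3+4)/2 = 3.5.
The 2 values of 10.47 occupy positions 5–6 → average rank (5+6)/2 = 5.5.
Fay has value 10.47 s → rank 5.5.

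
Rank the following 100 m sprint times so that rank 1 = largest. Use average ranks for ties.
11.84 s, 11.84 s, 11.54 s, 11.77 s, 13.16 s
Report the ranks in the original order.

Sorted (descending): 13.16, 11.84, 11.84, 11.77, 11.54
The 2 values of 11.84 occupy positions 2–3 → average rank (2+3)/2 = 2.5.

2.5, 2.5, 5, 4, 1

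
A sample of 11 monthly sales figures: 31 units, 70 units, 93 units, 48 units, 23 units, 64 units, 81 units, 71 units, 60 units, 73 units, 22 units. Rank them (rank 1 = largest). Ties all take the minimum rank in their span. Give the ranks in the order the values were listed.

9, 5, 1, 8, 10, 6, 2, 4, 7, 3, 11

Sorted (descending): 93, 81, 73, 71, 70, 64, 60, 48, 31, 23, 22
No ties — each value takes its position as its rank.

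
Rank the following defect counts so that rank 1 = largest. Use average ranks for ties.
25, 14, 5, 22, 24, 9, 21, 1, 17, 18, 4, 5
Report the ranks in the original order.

1, 7, 9.5, 3, 2, 8, 4, 12, 6, 5, 11, 9.5

Sorted (descending): 25, 24, 22, 21, 18, 17, 14, 9, 5, 5, 4, 1
The 2 values of 5 occupy positions 9–10 → average rank (9+10)/2 = 9.5.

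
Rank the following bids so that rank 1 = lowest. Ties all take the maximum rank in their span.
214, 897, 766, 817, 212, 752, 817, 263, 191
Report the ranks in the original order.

Sorted (ascending): 191, 212, 214, 263, 752, 766, 817, 817, 897
The 2 values of 817 occupy positions 7–8 → each gets rank 8.

3, 9, 6, 8, 2, 5, 8, 4, 1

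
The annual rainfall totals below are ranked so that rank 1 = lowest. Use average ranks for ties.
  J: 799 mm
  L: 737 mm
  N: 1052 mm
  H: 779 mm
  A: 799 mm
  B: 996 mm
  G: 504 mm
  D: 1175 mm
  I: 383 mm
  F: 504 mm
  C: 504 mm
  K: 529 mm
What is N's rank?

Sorted (ascending): 383, 504, 504, 504, 529, 737, 779, 799, 799, 996, 1052, 1175
The 3 values of 504 occupy positions 2–4 → average rank 3.
The 2 values of 799 occupy positions 8–9 → average rank (8+9)/2 = 8.5.
N has value 1052 mm → rank 11.

11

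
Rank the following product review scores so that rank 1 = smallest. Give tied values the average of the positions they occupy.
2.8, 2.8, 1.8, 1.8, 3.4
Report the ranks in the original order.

3.5, 3.5, 1.5, 1.5, 5

Sorted (ascending): 1.8, 1.8, 2.8, 2.8, 3.4
The 2 values of 1.8 occupy positions 1–2 → average rank (1+2)/2 = 1.5.
The 2 values of 2.8 occupy positions 3–4 → average rank (3+4)/2 = 3.5.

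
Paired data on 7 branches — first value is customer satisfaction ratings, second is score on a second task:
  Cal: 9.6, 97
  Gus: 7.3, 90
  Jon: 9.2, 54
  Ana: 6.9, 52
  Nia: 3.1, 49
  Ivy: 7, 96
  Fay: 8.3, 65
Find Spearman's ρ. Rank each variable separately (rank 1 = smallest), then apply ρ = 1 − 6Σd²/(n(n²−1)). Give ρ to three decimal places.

Ranks of variable 1: 7, 4, 6, 2, 1, 3, 5
Ranks of variable 2: 7, 5, 3, 2, 1, 6, 4
d = r₁ − r₂: 0, -1, 3, 0, 0, -3, 1
d²: 0, 1, 9, 0, 0, 9, 1; Σd² = 20
ρ = 1 − 6·20/(7·48) = 1 − 120/336 = 0.643

0.643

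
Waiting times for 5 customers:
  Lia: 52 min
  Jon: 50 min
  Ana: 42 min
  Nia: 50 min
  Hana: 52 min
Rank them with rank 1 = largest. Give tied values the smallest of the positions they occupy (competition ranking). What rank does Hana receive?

1

Sorted (descending): 52, 52, 50, 50, 42
The 2 values of 52 occupy positions 1–2 → each gets rank 1.
The 2 values of 50 occupy positions 3–4 → each gets rank 3.
Hana has value 52 min → rank 1.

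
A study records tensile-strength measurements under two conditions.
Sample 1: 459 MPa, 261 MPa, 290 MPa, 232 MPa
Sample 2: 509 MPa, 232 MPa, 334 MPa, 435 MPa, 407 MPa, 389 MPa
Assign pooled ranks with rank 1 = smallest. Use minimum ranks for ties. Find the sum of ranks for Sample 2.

Sorted (ascending): 232, 232, 261, 290, 334, 389, 407, 435, 459, 509
The 2 values of 232 occupy positions 1–2 → each gets rank 1.
Sample 2 values → pooled ranks: 509→10, 232→1, 334→5, 435→8, 407→7, 389→6
Rank sum = 10 + 1 + 5 + 8 + 7 + 6 = 37

37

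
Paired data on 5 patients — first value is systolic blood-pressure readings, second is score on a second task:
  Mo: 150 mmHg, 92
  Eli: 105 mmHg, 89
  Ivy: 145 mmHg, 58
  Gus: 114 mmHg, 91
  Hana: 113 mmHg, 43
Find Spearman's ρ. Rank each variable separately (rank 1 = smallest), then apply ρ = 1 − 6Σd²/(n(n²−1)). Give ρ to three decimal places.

Ranks of variable 1: 5, 1, 4, 3, 2
Ranks of variable 2: 5, 3, 2, 4, 1
d = r₁ − r₂: 0, -2, 2, -1, 1
d²: 0, 4, 4, 1, 1; Σd² = 10
ρ = 1 − 6·10/(5·24) = 1 − 60/120 = 0.500

0.500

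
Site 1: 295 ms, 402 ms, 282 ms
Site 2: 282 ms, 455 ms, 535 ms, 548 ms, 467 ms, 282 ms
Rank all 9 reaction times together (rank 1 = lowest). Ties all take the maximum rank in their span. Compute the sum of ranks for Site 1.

Sorted (ascending): 282, 282, 282, 295, 402, 455, 467, 535, 548
The 3 values of 282 occupy positions 1–3 → each gets rank 3.
Site 1 values → pooled ranks: 295→4, 402→5, 282→3
Rank sum = 4 + 5 + 3 = 12

12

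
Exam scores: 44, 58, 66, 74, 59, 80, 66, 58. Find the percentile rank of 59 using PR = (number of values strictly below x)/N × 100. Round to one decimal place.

37.5

N = 8.
Strictly below 59: 3. Equal to 59: 1.
PR = 3/8 × 100 = 37.5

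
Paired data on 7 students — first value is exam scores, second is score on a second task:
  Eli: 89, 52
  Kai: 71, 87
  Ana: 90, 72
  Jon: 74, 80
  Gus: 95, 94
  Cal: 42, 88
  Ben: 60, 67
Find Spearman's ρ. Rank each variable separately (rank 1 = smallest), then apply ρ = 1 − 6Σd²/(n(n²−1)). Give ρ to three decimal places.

Ranks of variable 1: 5, 3, 6, 4, 7, 1, 2
Ranks of variable 2: 1, 5, 3, 4, 7, 6, 2
d = r₁ − r₂: 4, -2, 3, 0, 0, -5, 0
d²: 16, 4, 9, 0, 0, 25, 0; Σd² = 54
ρ = 1 − 6·54/(7·48) = 1 − 324/336 = 0.036

0.036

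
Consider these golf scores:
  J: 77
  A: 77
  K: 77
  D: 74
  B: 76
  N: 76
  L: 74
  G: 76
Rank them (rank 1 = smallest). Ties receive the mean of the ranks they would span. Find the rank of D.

Sorted (ascending): 74, 74, 76, 76, 76, 77, 77, 77
The 2 values of 74 occupy positions 1–2 → average rank (1+2)/2 = 1.5.
The 3 values of 76 occupy positions 3–5 → average rank 4.
The 3 values of 77 occupy positions 6–8 → average rank 7.
D has value 74 → rank 1.5.

1.5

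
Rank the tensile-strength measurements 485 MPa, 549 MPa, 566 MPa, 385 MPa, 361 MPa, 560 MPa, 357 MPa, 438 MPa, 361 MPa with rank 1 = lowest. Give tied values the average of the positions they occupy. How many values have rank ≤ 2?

Sorted (ascending): 357, 361, 361, 385, 438, 485, 549, 560, 566
The 2 values of 361 occupy positions 2–3 → average rank (2+3)/2 = 2.5.
Ranks ≤ 2: {1} → 1 value.

1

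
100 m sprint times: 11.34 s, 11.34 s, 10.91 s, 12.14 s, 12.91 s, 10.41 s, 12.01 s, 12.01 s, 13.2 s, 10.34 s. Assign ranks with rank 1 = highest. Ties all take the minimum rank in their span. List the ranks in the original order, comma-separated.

Sorted (descending): 13.2, 12.91, 12.14, 12.01, 12.01, 11.34, 11.34, 10.91, 10.41, 10.34
The 2 values of 12.01 occupy positions 4–5 → each gets rank 4.
The 2 values of 11.34 occupy positions 6–7 → each gets rank 6.

6, 6, 8, 3, 2, 9, 4, 4, 1, 10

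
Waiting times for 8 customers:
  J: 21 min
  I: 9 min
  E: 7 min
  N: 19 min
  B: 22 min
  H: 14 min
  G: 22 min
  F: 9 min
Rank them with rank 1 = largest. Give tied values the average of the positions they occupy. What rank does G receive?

Sorted (descending): 22, 22, 21, 19, 14, 9, 9, 7
The 2 values of 22 occupy positions 1–2 → average rank (1+2)/2 = 1.5.
The 2 values of 9 occupy positions 6–7 → average rank (6+7)/2 = 6.5.
G has value 22 min → rank 1.5.

1.5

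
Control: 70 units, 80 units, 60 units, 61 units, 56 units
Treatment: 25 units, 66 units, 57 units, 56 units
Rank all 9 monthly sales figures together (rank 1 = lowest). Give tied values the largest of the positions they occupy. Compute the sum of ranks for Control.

Sorted (ascending): 25, 56, 56, 57, 60, 61, 66, 70, 80
The 2 values of 56 occupy positions 2–3 → each gets rank 3.
Control values → pooled ranks: 70→8, 80→9, 60→5, 61→6, 56→3
Rank sum = 8 + 9 + 5 + 6 + 3 = 31

31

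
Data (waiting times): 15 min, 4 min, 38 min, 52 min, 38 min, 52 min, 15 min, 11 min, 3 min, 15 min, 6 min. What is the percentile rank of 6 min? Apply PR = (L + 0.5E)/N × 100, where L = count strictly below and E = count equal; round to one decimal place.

22.7

N = 11.
Strictly below 6: 2. Equal to 6: 1.
PR = (2 + 0.5·1)/11 × 100 = 22.7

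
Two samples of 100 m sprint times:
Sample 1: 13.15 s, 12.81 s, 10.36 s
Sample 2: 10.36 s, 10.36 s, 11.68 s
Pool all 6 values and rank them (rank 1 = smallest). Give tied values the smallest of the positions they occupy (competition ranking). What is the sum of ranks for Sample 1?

12

Sorted (ascending): 10.36, 10.36, 10.36, 11.68, 12.81, 13.15
The 3 values of 10.36 occupy positions 1–3 → each gets rank 1.
Sample 1 values → pooled ranks: 13.15→6, 12.81→5, 10.36→1
Rank sum = 6 + 5 + 1 = 12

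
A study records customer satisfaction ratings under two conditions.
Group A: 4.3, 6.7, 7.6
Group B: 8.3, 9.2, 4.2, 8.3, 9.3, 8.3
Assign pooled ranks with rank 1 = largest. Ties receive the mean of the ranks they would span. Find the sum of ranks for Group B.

24

Sorted (descending): 9.3, 9.2, 8.3, 8.3, 8.3, 7.6, 6.7, 4.3, 4.2
The 3 values of 8.3 occupy positions 3–5 → average rank 4.
Group B values → pooled ranks: 8.3→4, 9.2→2, 4.2→9, 8.3→4, 9.3→1, 8.3→4
Rank sum = 4 + 2 + 9 + 4 + 1 + 4 = 24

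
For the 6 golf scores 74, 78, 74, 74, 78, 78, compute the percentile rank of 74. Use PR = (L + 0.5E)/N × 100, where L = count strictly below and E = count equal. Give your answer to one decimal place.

25.0

N = 6.
Strictly below 74: 0. Equal to 74: 3.
PR = (0 + 0.5·3)/6 × 100 = 25.0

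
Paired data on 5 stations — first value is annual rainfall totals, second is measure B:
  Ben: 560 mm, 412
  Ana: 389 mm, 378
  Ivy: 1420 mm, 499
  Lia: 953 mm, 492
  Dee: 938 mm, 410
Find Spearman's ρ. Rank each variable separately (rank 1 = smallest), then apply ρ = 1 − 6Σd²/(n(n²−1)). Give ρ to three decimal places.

Ranks of variable 1: 2, 1, 5, 4, 3
Ranks of variable 2: 3, 1, 5, 4, 2
d = r₁ − r₂: -1, 0, 0, 0, 1
d²: 1, 0, 0, 0, 1; Σd² = 2
ρ = 1 − 6·2/(5·24) = 1 − 12/120 = 0.900

0.900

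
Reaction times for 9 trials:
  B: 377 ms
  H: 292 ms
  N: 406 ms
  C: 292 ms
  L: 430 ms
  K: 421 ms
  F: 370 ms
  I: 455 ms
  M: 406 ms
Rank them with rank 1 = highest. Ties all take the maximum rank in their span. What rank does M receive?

Sorted (descending): 455, 430, 421, 406, 406, 377, 370, 292, 292
The 2 values of 406 occupy positions 4–5 → each gets rank 5.
The 2 values of 292 occupy positions 8–9 → each gets rank 9.
M has value 406 ms → rank 5.

5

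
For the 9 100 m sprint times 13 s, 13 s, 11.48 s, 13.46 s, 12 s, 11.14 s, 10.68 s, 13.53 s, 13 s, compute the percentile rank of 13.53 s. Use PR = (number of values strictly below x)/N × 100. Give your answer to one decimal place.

N = 9.
Strictly below 13.53: 8. Equal to 13.53: 1.
PR = 8/9 × 100 = 88.9

88.9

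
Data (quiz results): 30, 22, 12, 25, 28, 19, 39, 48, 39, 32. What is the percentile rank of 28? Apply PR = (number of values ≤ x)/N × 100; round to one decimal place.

50.0

N = 10.
Strictly below 28: 4. Equal to 28: 1.
PR = 5/10 × 100 = 50.0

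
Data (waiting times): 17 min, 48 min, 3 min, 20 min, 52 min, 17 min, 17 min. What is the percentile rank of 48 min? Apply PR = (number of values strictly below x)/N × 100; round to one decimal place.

71.4

N = 7.
Strictly below 48: 5. Equal to 48: 1.
PR = 5/7 × 100 = 71.4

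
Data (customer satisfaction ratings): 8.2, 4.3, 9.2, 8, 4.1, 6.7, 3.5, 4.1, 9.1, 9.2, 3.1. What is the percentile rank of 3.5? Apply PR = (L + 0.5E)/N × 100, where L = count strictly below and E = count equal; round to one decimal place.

13.6

N = 11.
Strictly below 3.5: 1. Equal to 3.5: 1.
PR = (1 + 0.5·1)/11 × 100 = 13.6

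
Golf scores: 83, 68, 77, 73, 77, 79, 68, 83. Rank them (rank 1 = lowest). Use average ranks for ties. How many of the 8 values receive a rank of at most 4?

Sorted (ascending): 68, 68, 73, 77, 77, 79, 83, 83
The 2 values of 68 occupy positions 1–2 → average rank (1+2)/2 = 1.5.
The 2 values of 77 occupy positions 4–5 → average rank (4+5)/2 = 4.5.
The 2 values of 83 occupy positions 7–8 → average rank (7+8)/2 = 7.5.
Ranks ≤ 4: {1.5, 1.5, 3} → 3 values.

3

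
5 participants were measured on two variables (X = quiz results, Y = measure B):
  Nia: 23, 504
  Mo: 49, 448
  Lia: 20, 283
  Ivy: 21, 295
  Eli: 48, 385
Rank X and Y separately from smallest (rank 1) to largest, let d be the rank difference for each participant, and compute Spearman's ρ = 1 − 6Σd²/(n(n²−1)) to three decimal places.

Ranks of variable 1: 3, 5, 1, 2, 4
Ranks of variable 2: 5, 4, 1, 2, 3
d = r₁ − r₂: -2, 1, 0, 0, 1
d²: 4, 1, 0, 0, 1; Σd² = 6
ρ = 1 − 6·6/(5·24) = 1 − 36/120 = 0.700

0.700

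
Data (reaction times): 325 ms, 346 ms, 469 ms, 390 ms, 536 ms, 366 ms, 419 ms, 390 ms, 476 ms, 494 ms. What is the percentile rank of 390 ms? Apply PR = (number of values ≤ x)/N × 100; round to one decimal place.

N = 10.
Strictly below 390: 3. Equal to 390: 2.
PR = 5/10 × 100 = 50.0

50.0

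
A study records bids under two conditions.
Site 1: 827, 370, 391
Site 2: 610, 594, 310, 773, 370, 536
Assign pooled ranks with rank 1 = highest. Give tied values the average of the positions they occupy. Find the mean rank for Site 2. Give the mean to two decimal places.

5.08

Sorted (descending): 827, 773, 610, 594, 536, 391, 370, 370, 310
The 2 values of 370 occupy positions 7–8 → average rank (7+8)/2 = 7.5.
Site 2 values → pooled ranks: 610→3, 594→4, 310→9, 773→2, 370→7.5, 536→5
Mean rank = (3 + 4 + 9 + 2 + 7.5 + 5) / 6 = 5.08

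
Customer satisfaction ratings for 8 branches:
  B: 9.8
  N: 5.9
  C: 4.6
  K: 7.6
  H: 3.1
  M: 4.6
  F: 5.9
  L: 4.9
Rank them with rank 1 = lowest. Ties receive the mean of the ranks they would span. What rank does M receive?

Sorted (ascending): 3.1, 4.6, 4.6, 4.9, 5.9, 5.9, 7.6, 9.8
The 2 values of 4.6 occupy positions 2–3 → average rank (2+3)/2 = 2.5.
The 2 values of 5.9 occupy positions 5–6 → average rank (5+6)/2 = 5.5.
M has value 4.6 → rank 2.5.

2.5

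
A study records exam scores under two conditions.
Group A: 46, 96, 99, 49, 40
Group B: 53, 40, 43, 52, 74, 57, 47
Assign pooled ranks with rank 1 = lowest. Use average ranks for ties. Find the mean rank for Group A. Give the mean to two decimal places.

6.90

Sorted (ascending): 40, 40, 43, 46, 47, 49, 52, 53, 57, 74, 96, 99
The 2 values of 40 occupy positions 1–2 → average rank (1+2)/2 = 1.5.
Group A values → pooled ranks: 46→4, 96→11, 99→12, 49→6, 40→1.5
Mean rank = (4 + 11 + 12 + 6 + 1.5) / 5 = 6.90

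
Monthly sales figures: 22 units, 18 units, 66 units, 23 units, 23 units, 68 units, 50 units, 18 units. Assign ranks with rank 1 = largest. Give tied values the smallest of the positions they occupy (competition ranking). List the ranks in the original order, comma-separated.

Sorted (descending): 68, 66, 50, 23, 23, 22, 18, 18
The 2 values of 23 occupy positions 4–5 → each gets rank 4.
The 2 values of 18 occupy positions 7–8 → each gets rank 7.

6, 7, 2, 4, 4, 1, 3, 7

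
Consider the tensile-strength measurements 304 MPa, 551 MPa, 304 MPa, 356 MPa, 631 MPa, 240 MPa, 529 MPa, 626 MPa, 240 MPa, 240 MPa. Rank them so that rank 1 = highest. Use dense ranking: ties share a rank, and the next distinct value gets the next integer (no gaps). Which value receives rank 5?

356

Sorted (descending): 631, 626, 551, 529, 356, 304, 304, 240, 240, 240
The 2 values of 304 share dense rank 6.
The 3 values of 240 share dense rank 7.
Remaining distinct values take the next consecutive integers.
Rank 5 → value 356.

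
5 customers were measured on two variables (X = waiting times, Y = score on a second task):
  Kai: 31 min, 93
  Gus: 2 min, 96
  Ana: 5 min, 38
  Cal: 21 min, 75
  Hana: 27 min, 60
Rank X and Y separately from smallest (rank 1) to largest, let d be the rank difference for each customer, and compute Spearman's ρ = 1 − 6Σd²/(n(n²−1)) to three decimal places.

Ranks of variable 1: 5, 1, 2, 3, 4
Ranks of variable 2: 4, 5, 1, 3, 2
d = r₁ − r₂: 1, -4, 1, 0, 2
d²: 1, 16, 1, 0, 4; Σd² = 22
ρ = 1 − 6·22/(5·24) = 1 − 132/120 = -0.100

-0.100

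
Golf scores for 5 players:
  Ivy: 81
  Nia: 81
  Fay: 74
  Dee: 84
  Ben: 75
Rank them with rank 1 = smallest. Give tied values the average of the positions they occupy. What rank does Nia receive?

3.5

Sorted (ascending): 74, 75, 81, 81, 84
The 2 values of 81 occupy positions 3–4 → average rank (3+4)/2 = 3.5.
Nia has value 81 → rank 3.5.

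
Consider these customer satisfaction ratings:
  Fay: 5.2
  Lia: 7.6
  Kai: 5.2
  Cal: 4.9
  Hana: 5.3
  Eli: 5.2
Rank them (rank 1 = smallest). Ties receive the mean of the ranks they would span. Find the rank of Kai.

3

Sorted (ascending): 4.9, 5.2, 5.2, 5.2, 5.3, 7.6
The 3 values of 5.2 occupy positions 2–4 → average rank 3.
Kai has value 5.2 → rank 3.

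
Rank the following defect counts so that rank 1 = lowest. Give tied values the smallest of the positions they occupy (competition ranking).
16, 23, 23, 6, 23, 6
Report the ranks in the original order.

Sorted (ascending): 6, 6, 16, 23, 23, 23
The 2 values of 6 occupy positions 1–2 → each gets rank 1.
The 3 values of 23 occupy positions 4–6 → each gets rank 4.

3, 4, 4, 1, 4, 1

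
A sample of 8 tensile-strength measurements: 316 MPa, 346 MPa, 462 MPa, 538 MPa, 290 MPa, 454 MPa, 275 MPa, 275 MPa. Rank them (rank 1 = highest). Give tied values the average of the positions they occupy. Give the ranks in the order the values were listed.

Sorted (descending): 538, 462, 454, 346, 316, 290, 275, 275
The 2 values of 275 occupy positions 7–8 → average rank (7+8)/2 = 7.5.

5, 4, 2, 1, 6, 3, 7.5, 7.5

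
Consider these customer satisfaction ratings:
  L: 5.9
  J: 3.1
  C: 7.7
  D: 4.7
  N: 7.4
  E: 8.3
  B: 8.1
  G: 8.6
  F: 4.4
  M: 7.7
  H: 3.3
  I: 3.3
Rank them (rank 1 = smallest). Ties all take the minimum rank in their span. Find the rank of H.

2

Sorted (ascending): 3.1, 3.3, 3.3, 4.4, 4.7, 5.9, 7.4, 7.7, 7.7, 8.1, 8.3, 8.6
The 2 values of 3.3 occupy positions 2–3 → each gets rank 2.
The 2 values of 7.7 occupy positions 8–9 → each gets rank 8.
H has value 3.3 → rank 2.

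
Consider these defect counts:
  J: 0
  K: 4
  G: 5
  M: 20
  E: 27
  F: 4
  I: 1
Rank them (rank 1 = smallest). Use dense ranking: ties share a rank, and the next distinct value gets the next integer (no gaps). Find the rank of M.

5

Sorted (ascending): 0, 1, 4, 4, 5, 20, 27
The 2 values of 4 share dense rank 3.
Remaining distinct values take the next consecutive integers.
M has value 20 → rank 5.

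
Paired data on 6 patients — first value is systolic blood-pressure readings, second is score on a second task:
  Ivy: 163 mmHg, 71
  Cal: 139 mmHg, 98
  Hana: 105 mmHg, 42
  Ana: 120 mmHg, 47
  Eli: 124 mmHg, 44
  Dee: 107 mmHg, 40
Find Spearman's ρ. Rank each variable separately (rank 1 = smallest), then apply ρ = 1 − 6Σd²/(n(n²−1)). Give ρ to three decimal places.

0.829

Ranks of variable 1: 6, 5, 1, 3, 4, 2
Ranks of variable 2: 5, 6, 2, 4, 3, 1
d = r₁ − r₂: 1, -1, -1, -1, 1, 1
d²: 1, 1, 1, 1, 1, 1; Σd² = 6
ρ = 1 − 6·6/(6·35) = 1 − 36/210 = 0.829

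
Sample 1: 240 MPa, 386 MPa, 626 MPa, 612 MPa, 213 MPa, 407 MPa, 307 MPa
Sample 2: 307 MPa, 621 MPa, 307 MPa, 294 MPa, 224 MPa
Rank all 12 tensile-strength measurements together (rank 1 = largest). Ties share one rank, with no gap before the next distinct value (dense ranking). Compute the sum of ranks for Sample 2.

30

Sorted (descending): 626, 621, 612, 407, 386, 307, 307, 307, 294, 240, 224, 213
The 3 values of 307 share dense rank 6.
Remaining distinct values take the next consecutive integers.
Sample 2 values → pooled ranks: 307→6, 621→2, 307→6, 294→7, 224→9
Rank sum = 6 + 2 + 6 + 7 + 9 = 30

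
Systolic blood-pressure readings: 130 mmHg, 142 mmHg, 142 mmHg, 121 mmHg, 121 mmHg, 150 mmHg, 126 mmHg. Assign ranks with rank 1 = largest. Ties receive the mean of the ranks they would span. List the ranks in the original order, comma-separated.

4, 2.5, 2.5, 6.5, 6.5, 1, 5

Sorted (descending): 150, 142, 142, 130, 126, 121, 121
The 2 values of 142 occupy positions 2–3 → average rank (2+3)/2 = 2.5.
The 2 values of 121 occupy positions 6–7 → average rank (6+7)/2 = 6.5.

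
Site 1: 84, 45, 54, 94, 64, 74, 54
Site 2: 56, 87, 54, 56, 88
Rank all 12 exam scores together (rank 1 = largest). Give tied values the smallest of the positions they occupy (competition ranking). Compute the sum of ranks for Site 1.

46

Sorted (descending): 94, 88, 87, 84, 74, 64, 56, 56, 54, 54, 54, 45
The 2 values of 56 occupy positions 7–8 → each gets rank 7.
The 3 values of 54 occupy positions 9–11 → each gets rank 9.
Site 1 values → pooled ranks: 84→4, 45→12, 54→9, 94→1, 64→6, 74→5, 54→9
Rank sum = 4 + 12 + 9 + 1 + 6 + 5 + 9 = 46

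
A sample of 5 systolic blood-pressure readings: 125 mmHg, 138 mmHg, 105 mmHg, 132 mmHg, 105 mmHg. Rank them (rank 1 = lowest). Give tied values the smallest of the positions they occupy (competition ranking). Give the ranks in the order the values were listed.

Sorted (ascending): 105, 105, 125, 132, 138
The 2 values of 105 occupy positions 1–2 → each gets rank 1.

3, 5, 1, 4, 1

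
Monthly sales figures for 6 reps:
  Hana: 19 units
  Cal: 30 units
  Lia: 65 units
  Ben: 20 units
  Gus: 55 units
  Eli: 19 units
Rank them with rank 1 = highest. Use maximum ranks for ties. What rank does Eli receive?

Sorted (descending): 65, 55, 30, 20, 19, 19
The 2 values of 19 occupy positions 5–6 → each gets rank 6.
Eli has value 19 units → rank 6.

6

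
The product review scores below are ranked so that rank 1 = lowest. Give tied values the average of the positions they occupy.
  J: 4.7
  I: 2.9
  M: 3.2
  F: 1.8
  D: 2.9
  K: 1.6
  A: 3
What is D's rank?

Sorted (ascending): 1.6, 1.8, 2.9, 2.9, 3, 3.2, 4.7
The 2 values of 2.9 occupy positions 3–4 → average rank (3+4)/2 = 3.5.
D has value 2.9 → rank 3.5.

3.5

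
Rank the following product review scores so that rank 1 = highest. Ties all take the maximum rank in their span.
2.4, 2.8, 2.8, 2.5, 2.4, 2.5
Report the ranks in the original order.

6, 2, 2, 4, 6, 4

Sorted (descending): 2.8, 2.8, 2.5, 2.5, 2.4, 2.4
The 2 values of 2.8 occupy positions 1–2 → each gets rank 2.
The 2 values of 2.5 occupy positions 3–4 → each gets rank 4.
The 2 values of 2.4 occupy positions 5–6 → each gets rank 6.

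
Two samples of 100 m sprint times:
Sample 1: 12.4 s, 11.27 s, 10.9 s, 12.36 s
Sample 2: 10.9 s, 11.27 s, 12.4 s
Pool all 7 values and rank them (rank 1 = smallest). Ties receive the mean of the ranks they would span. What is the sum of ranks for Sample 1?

Sorted (ascending): 10.9, 10.9, 11.27, 11.27, 12.36, 12.4, 12.4
The 2 values of 10.9 occupy positions 1–2 → average rank (1+2)/2 = 1.5.
The 2 values of 11.27 occupy positions 3–4 → average rank (3+4)/2 = 3.5.
The 2 values of 12.4 occupy positions 6–7 → average rank (6+7)/2 = 6.5.
Sample 1 values → pooled ranks: 12.4→6.5, 11.27→3.5, 10.9→1.5, 12.36→5
Rank sum = 6.5 + 3.5 + 1.5 + 5 = 16.5

16.5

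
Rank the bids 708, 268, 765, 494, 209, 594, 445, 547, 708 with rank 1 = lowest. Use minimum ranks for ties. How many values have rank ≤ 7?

8

Sorted (ascending): 209, 268, 445, 494, 547, 594, 708, 708, 765
The 2 values of 708 occupy positions 7–8 → each gets rank 7.
Ranks ≤ 7: {1, 2, 3, 4, 5, 6, 7, 7} → 8 values.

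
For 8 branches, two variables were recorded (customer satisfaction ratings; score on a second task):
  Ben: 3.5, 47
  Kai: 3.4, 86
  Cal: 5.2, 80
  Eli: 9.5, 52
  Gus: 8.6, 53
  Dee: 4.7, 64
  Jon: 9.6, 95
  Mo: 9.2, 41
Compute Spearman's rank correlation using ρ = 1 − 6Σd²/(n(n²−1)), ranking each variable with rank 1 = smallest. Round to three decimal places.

Ranks of variable 1: 2, 1, 4, 7, 5, 3, 8, 6
Ranks of variable 2: 2, 7, 6, 3, 4, 5, 8, 1
d = r₁ − r₂: 0, -6, -2, 4, 1, -2, 0, 5
d²: 0, 36, 4, 16, 1, 4, 0, 25; Σd² = 86
ρ = 1 − 6·86/(8·63) = 1 − 516/504 = -0.024

-0.024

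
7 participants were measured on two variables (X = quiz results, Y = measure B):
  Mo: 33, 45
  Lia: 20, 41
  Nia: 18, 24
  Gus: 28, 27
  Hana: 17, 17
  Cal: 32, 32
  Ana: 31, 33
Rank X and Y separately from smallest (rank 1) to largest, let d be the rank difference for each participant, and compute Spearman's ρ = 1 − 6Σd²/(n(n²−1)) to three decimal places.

0.750

Ranks of variable 1: 7, 3, 2, 4, 1, 6, 5
Ranks of variable 2: 7, 6, 2, 3, 1, 4, 5
d = r₁ − r₂: 0, -3, 0, 1, 0, 2, 0
d²: 0, 9, 0, 1, 0, 4, 0; Σd² = 14
ρ = 1 − 6·14/(7·48) = 1 − 84/336 = 0.750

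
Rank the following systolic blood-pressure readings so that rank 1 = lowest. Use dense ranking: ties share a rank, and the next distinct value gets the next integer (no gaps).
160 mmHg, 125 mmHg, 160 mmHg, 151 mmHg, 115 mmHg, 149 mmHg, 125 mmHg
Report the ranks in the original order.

Sorted (ascending): 115, 125, 125, 149, 151, 160, 160
The 2 values of 125 share dense rank 2.
The 2 values of 160 share dense rank 5.
Remaining distinct values take the next consecutive integers.

5, 2, 5, 4, 1, 3, 2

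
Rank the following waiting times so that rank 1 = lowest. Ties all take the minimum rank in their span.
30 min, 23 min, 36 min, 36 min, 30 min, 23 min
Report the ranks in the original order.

3, 1, 5, 5, 3, 1

Sorted (ascending): 23, 23, 30, 30, 36, 36
The 2 values of 23 occupy positions 1–2 → each gets rank 1.
The 2 values of 30 occupy positions 3–4 → each gets rank 3.
The 2 values of 36 occupy positions 5–6 → each gets rank 5.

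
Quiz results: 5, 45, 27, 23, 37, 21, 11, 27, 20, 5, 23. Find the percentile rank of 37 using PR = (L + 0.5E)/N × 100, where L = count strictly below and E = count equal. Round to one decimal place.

N = 11.
Strictly below 37: 9. Equal to 37: 1.
PR = (9 + 0.5·1)/11 × 100 = 86.4

86.4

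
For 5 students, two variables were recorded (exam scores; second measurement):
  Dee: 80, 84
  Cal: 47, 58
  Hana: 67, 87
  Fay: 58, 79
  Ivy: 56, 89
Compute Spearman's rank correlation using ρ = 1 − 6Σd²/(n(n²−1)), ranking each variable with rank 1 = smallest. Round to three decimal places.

Ranks of variable 1: 5, 1, 4, 3, 2
Ranks of variable 2: 3, 1, 4, 2, 5
d = r₁ − r₂: 2, 0, 0, 1, -3
d²: 4, 0, 0, 1, 9; Σd² = 14
ρ = 1 − 6·14/(5·24) = 1 − 84/120 = 0.300

0.300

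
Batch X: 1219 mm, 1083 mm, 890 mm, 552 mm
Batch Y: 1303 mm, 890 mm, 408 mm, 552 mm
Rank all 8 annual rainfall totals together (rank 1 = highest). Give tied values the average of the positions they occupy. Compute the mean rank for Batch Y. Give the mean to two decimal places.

Sorted (descending): 1303, 1219, 1083, 890, 890, 552, 552, 408
The 2 values of 890 occupy positions 4–5 → average rank (4+5)/2 = 4.5.
The 2 values of 552 occupy positions 6–7 → average rank (6+7)/2 = 6.5.
Batch Y values → pooled ranks: 1303→1, 890→4.5, 408→8, 552→6.5
Mean rank = (1 + 4.5 + 8 + 6.5) / 4 = 5.00

5.00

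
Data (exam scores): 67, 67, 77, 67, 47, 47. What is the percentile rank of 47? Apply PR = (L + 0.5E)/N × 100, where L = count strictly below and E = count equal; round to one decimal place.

16.7

N = 6.
Strictly below 47: 0. Equal to 47: 2.
PR = (0 + 0.5·2)/6 × 100 = 16.7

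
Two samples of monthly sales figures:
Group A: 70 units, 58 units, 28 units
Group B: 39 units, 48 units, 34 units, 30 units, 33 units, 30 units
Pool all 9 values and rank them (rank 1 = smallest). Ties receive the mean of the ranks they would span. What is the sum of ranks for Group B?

27

Sorted (ascending): 28, 30, 30, 33, 34, 39, 48, 58, 70
The 2 values of 30 occupy positions 2–3 → average rank (2+3)/2 = 2.5.
Group B values → pooled ranks: 39→6, 48→7, 34→5, 30→2.5, 33→4, 30→2.5
Rank sum = 6 + 7 + 5 + 2.5 + 4 + 2.5 = 27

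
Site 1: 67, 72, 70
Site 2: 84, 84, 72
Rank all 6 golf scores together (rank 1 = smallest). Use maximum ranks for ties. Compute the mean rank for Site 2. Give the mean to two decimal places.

Sorted (ascending): 67, 70, 72, 72, 84, 84
The 2 values of 72 occupy positions 3–4 → each gets rank 4.
The 2 values of 84 occupy positions 5–6 → each gets rank 6.
Site 2 values → pooled ranks: 84→6, 84→6, 72→4
Mean rank = (6 + 6 + 4) / 3 = 5.33

5.33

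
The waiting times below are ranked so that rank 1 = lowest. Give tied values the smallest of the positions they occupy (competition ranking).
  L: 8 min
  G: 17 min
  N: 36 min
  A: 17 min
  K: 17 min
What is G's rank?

Sorted (ascending): 8, 17, 17, 17, 36
The 3 values of 17 occupy positions 2–4 → each gets rank 2.
G has value 17 min → rank 2.

2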